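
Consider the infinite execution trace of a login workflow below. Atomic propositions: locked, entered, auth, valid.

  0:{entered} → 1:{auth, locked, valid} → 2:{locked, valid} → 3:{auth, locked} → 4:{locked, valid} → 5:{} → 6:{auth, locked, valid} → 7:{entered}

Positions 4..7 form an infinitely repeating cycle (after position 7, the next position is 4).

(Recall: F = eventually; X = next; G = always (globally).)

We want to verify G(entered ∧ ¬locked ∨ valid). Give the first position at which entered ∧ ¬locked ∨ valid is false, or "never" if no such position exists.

3

Check entered ∧ ¬locked ∨ valid at each position in order: 0 ✓, 1 ✓, 2 ✓.
At position 3 the labels are {auth, locked}, so entered ∧ ¬locked ∨ valid is false there. This is the first violation.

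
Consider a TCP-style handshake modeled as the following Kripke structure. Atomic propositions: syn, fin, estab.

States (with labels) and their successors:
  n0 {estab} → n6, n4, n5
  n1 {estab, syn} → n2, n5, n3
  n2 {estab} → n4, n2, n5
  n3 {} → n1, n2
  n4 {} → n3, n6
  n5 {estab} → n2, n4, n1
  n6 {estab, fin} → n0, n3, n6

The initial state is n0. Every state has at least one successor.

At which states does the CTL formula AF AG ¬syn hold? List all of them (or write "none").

none

States satisfying AG ¬syn: ∅.
States satisfying AF AG ¬syn: ∅.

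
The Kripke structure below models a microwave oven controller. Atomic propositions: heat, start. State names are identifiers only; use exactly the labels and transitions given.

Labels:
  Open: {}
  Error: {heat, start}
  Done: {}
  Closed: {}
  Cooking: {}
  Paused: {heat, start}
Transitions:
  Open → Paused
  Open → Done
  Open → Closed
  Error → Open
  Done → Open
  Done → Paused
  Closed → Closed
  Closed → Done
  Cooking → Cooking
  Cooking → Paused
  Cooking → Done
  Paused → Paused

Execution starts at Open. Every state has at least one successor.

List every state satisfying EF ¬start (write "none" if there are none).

{Open, Error, Done, Closed, Cooking}

States satisfying ¬start: {Open, Done, Closed, Cooking}.
States satisfying EF ¬start: {Open, Error, Done, Closed, Cooking}.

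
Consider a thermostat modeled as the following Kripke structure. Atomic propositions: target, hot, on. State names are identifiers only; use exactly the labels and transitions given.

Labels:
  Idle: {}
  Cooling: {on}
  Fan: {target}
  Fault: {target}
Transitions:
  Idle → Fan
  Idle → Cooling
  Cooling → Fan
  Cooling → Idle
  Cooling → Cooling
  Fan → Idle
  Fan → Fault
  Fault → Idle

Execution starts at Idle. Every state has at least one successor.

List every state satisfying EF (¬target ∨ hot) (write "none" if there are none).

States satisfying ¬target ∨ hot: {Idle, Cooling}.
States satisfying EF (¬target ∨ hot): {Idle, Cooling, Fan, Fault}.

{Idle, Cooling, Fan, Fault}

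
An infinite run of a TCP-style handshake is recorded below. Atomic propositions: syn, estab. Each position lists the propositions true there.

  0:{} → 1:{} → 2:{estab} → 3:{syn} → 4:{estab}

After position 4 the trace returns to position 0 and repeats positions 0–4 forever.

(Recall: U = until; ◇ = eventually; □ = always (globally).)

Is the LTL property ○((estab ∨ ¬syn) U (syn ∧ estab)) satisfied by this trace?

The position after 0 is 1; (estab ∨ ¬syn) U (syn ∧ estab) is false there.

Does not hold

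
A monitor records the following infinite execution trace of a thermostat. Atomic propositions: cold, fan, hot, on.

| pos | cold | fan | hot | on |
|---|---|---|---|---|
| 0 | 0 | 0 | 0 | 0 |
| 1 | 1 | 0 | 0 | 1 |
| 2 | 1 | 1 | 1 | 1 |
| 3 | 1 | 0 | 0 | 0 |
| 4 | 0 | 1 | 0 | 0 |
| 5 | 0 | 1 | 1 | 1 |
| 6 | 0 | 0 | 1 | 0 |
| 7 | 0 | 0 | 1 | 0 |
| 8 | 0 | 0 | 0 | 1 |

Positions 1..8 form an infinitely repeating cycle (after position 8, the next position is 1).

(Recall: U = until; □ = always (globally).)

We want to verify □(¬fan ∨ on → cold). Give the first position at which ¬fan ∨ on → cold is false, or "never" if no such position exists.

At position 0 the labels are {}, so ¬fan ∨ on → cold is false there. This is the first violation.

0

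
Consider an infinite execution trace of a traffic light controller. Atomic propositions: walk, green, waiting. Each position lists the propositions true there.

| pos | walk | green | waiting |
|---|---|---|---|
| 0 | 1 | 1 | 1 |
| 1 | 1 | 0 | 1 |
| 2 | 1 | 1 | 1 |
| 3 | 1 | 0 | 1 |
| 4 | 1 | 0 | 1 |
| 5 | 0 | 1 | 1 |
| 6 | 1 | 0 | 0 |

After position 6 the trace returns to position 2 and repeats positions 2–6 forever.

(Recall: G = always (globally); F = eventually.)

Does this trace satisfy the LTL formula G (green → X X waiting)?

Satisfied

green → X X waiting holds at every position 0..6, and those are all positions ever visited, so G (green → X X waiting) holds.
Positions where green holds: 0, 2, 5.
Check X X waiting at each: 0→ok, 2→ok, 5→ok.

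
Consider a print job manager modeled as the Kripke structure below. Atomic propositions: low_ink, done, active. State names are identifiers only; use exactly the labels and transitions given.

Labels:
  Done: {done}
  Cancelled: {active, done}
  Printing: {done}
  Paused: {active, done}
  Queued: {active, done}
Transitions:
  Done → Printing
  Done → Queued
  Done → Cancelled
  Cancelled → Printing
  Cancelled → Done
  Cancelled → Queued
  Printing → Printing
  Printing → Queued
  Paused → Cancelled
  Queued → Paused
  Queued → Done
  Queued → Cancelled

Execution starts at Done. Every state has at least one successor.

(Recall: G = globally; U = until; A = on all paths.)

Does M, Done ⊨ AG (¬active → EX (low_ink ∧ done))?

Does not hold

States satisfying ¬active → EX (low_ink ∧ done): {Cancelled, Paused, Queued}.
States satisfying AG (¬active → EX (low_ink ∧ done)): ∅.
Done is reachable from Done and violates ¬active → EX (low_ink ∧ done), so AG fails at Done.
Done ∉ Sat(AG (¬active → EX (low_ink ∧ done))).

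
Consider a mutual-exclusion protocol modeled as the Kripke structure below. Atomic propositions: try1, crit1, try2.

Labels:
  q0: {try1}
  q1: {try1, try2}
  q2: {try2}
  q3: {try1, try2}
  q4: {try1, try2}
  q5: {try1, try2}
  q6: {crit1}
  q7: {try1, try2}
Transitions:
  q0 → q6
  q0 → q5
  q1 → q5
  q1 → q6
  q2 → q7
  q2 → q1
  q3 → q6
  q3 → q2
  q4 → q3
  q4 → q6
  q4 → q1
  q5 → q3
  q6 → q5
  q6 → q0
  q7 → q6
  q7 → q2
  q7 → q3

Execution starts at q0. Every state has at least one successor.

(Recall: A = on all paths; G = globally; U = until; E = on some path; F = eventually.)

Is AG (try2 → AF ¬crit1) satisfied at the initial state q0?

States satisfying try2 → AF ¬crit1: {q0, q1, q2, q3, q4, q5, q6, q7}.
States satisfying AG (try2 → AF ¬crit1): {q0, q1, q2, q3, q4, q5, q6, q7}.
Every state reachable from q0 satisfies try2 → AF ¬crit1.
q0 ∈ Sat(AG (try2 → AF ¬crit1)).

Satisfied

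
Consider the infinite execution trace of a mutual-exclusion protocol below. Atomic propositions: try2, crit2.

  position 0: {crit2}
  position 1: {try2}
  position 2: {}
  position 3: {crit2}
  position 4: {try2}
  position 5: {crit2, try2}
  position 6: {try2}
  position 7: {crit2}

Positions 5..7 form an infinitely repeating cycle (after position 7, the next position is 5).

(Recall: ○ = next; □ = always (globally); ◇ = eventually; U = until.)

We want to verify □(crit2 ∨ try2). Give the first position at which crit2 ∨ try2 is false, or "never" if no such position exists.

2

Check crit2 ∨ try2 at each position in order: 0 ✓, 1 ✓.
At position 2 the labels are {}, so crit2 ∨ try2 is false there. This is the first violation.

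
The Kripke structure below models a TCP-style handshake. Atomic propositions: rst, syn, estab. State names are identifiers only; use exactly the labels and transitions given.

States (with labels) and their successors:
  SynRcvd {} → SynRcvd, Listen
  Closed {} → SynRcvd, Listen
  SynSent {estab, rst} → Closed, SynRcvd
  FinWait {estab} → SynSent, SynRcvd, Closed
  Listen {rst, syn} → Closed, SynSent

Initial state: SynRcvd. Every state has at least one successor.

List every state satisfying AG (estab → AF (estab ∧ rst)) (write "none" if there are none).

{SynRcvd, Closed, SynSent, Listen}

States satisfying estab → AF (estab ∧ rst): {SynRcvd, Closed, SynSent, Listen}.
States satisfying AG (estab → AF (estab ∧ rst)): {SynRcvd, Closed, SynSent, Listen}.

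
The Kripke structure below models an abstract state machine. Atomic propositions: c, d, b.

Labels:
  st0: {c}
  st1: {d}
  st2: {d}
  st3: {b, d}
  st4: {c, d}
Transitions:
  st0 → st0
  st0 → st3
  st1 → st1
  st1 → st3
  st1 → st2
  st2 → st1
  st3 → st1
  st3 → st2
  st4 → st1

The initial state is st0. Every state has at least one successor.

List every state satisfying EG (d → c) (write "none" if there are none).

States satisfying d → c: {st0, st4}.
States satisfying EG (d → c): {st0}.

{st0}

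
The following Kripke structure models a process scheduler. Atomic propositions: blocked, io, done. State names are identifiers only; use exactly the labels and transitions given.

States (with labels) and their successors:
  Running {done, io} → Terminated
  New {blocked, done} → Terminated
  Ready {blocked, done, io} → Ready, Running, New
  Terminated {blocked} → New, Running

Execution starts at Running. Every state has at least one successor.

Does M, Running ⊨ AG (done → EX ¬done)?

States satisfying done → EX ¬done: {Running, New, Terminated}.
States satisfying AG (done → EX ¬done): {Running, New, Terminated}.
Every state reachable from Running satisfies done → EX ¬done.
Running ∈ Sat(AG (done → EX ¬done)).

Yes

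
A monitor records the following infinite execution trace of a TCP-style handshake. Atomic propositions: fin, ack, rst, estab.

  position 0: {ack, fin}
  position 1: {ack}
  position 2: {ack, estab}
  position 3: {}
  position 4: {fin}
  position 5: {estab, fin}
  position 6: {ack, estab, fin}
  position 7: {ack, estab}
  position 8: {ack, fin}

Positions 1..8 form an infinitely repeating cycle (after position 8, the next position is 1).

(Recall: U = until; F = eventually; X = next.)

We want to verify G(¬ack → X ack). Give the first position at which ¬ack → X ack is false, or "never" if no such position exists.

3

Check ¬ack → X ack at each position in order: 0 ✓, 1 ✓, 2 ✓.
At position 3 the labels are {} and the next position 4 has {fin}, so ¬ack → X ack is false there. This is the first violation.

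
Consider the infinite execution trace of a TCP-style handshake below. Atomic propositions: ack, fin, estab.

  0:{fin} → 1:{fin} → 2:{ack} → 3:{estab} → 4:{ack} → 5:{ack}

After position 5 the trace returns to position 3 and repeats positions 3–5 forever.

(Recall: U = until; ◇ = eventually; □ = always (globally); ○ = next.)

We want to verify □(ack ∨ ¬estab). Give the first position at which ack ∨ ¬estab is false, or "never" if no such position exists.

Check ack ∨ ¬estab at each position in order: 0 ✓, 1 ✓, 2 ✓.
At position 3 the labels are {estab}, so ack ∨ ¬estab is false there. This is the first violation.

3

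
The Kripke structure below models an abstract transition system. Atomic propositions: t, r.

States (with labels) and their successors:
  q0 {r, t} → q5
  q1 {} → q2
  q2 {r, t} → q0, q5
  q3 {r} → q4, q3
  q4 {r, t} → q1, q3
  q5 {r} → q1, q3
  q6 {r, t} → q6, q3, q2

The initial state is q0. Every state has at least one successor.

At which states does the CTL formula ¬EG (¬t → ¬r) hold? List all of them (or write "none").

States satisfying ¬t → ¬r: {q0, q1, q2, q4, q6}.
States satisfying EG (¬t → ¬r): {q6}.
States satisfying ¬EG (¬t → ¬r): {q0, q1, q2, q3, q4, q5}.

{q0, q1, q2, q3, q4, q5}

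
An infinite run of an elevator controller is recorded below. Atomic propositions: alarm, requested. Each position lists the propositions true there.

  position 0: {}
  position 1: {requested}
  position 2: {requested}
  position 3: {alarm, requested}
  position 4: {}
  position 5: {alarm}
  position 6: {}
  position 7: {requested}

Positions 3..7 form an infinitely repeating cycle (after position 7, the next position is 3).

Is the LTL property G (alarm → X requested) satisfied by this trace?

alarm → X requested must hold at every position from 0 onward. It fails at position 3, so G (alarm → X requested) is false.
Positions where alarm holds: 3, 5.
Check X requested at each: 3→fails, 5→fails.

No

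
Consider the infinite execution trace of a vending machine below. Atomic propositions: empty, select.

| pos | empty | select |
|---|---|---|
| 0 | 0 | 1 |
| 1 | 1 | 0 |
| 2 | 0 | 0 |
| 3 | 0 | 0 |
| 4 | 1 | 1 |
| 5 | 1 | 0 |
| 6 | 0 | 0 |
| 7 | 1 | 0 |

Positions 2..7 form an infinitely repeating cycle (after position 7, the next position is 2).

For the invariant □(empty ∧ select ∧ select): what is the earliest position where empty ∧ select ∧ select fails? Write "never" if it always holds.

0

At position 0 the labels are {select}, so empty ∧ select ∧ select is false there. This is the first violation.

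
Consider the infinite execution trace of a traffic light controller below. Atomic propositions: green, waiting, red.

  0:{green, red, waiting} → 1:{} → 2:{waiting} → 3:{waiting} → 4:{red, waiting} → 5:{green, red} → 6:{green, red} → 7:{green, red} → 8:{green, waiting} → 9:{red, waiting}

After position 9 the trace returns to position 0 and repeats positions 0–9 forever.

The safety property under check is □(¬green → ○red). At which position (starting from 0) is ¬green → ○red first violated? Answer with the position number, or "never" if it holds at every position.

Check ¬green → ○red at each position in order: 0 ✓.
At position 1 the labels are {} and the next position 2 has {waiting}, so ¬green → ○red is false there. This is the first violation.

1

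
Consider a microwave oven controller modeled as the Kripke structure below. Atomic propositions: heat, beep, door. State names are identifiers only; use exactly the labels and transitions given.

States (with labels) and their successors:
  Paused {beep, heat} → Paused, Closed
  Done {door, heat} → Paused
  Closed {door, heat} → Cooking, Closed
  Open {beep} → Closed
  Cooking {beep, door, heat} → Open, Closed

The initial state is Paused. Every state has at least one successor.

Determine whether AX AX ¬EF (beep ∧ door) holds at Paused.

States satisfying AX ¬EF (beep ∧ door): ∅.
States satisfying AX AX ¬EF (beep ∧ door): ∅.
Paused ∉ Sat(AX AX ¬EF (beep ∧ door)).

Violated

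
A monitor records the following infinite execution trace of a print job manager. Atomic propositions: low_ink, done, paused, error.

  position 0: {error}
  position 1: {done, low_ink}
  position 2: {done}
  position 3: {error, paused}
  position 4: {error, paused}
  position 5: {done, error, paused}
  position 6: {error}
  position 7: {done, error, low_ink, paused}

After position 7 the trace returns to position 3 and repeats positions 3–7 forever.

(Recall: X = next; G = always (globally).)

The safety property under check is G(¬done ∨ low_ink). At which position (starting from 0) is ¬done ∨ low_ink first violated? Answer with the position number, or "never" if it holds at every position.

2

Check ¬done ∨ low_ink at each position in order: 0 ✓, 1 ✓.
At position 2 the labels are {done}, so ¬done ∨ low_ink is false there. This is the first violation.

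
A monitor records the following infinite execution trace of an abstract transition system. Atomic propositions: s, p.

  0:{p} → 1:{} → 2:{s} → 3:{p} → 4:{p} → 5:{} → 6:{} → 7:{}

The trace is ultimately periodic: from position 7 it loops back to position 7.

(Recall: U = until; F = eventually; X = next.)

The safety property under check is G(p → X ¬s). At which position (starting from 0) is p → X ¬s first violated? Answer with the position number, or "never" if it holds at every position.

never

p → X ¬s holds at every position 0..7, and those are all the positions the trace ever visits, so the invariant G(p → X ¬s) is never violated.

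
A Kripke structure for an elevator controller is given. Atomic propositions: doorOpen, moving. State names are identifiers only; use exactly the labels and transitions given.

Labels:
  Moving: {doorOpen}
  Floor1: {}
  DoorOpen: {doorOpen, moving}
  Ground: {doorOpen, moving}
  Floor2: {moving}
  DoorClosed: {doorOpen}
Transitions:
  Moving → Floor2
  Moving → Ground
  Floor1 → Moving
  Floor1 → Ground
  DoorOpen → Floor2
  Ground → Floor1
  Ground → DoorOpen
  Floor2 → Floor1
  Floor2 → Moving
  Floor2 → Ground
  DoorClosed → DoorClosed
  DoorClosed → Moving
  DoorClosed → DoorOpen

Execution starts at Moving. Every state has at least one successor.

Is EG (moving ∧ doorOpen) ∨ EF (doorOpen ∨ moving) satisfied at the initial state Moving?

Yes

States satisfying moving ∧ doorOpen: {DoorOpen, Ground}.
States satisfying EG (moving ∧ doorOpen): ∅.
States satisfying doorOpen ∨ moving: {Moving, DoorOpen, Ground, Floor2, DoorClosed}.
States satisfying EF (doorOpen ∨ moving): {Moving, Floor1, DoorOpen, Ground, Floor2, DoorClosed}.
States satisfying EG (moving ∧ doorOpen) ∨ EF (doorOpen ∨ moving): {Moving, Floor1, DoorOpen, Ground, Floor2, DoorClosed}.
Moving ∈ Sat(EG (moving ∧ doorOpen) ∨ EF (doorOpen ∨ moving)).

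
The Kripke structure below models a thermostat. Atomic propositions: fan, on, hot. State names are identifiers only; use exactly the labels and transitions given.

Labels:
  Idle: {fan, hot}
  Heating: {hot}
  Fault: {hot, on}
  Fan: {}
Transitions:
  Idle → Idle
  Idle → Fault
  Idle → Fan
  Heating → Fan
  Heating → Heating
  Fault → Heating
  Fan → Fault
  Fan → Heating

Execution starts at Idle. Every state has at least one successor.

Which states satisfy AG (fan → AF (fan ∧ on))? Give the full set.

States satisfying fan → AF (fan ∧ on): {Heating, Fault, Fan}.
States satisfying AG (fan → AF (fan ∧ on)): {Heating, Fault, Fan}.

{Heating, Fault, Fan}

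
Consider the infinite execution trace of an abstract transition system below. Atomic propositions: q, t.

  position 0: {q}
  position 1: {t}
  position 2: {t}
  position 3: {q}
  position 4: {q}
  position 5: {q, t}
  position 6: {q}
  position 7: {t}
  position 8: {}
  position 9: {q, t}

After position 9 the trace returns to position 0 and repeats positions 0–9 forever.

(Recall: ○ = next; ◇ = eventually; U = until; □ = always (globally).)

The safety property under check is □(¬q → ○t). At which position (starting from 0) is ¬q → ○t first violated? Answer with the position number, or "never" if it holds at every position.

Check ¬q → ○t at each position in order: 0 ✓, 1 ✓.
At position 2 the labels are {t} and the next position 3 has {q}, so ¬q → ○t is false there. This is the first violation.

2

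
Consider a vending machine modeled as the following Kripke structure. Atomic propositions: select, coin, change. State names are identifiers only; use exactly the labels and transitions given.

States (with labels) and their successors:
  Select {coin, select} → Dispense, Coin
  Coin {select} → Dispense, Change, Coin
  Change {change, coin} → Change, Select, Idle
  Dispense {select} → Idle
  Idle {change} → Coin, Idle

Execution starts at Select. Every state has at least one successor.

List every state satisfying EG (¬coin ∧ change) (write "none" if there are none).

{Idle}

States satisfying ¬coin ∧ change: {Idle}.
States satisfying EG (¬coin ∧ change): {Idle}.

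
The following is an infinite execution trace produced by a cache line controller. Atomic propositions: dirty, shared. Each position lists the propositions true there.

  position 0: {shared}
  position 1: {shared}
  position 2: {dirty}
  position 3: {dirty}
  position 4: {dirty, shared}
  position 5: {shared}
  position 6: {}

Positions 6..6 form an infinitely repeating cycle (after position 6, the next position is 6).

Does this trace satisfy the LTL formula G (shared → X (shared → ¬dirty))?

Yes

shared → X (shared → ¬dirty) holds at every position 0..6, and those are all positions ever visited, so G (shared → X (shared → ¬dirty)) holds.
Positions where shared holds: 0, 1, 4, 5.
Check X (shared → ¬dirty) at each: 0→ok, 1→ok, 4→ok, 5→ok.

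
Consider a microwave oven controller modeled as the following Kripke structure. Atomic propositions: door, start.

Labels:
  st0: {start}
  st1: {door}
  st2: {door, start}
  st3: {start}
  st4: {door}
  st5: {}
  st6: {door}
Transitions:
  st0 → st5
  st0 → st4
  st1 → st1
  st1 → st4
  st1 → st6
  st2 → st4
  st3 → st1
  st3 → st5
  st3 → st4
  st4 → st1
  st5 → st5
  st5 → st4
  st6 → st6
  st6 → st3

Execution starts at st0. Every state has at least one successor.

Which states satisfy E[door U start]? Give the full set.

{st0, st1, st2, st3, st4, st6}

States satisfying door: {st1, st2, st4, st6}.
States satisfying start: {st0, st2, st3}.
States satisfying E[door U start]: {st0, st1, st2, st3, st4, st6}.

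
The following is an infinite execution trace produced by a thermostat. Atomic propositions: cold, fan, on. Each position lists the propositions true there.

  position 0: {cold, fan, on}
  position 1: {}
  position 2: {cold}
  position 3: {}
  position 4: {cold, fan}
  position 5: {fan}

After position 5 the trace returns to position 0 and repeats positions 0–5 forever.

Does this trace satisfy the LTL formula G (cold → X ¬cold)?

Yes

cold → X ¬cold holds at every position 0..5, and those are all positions ever visited, so G (cold → X ¬cold) holds.
Positions where cold holds: 0, 2, 4.
Check X ¬cold at each: 0→ok, 2→ok, 4→ok.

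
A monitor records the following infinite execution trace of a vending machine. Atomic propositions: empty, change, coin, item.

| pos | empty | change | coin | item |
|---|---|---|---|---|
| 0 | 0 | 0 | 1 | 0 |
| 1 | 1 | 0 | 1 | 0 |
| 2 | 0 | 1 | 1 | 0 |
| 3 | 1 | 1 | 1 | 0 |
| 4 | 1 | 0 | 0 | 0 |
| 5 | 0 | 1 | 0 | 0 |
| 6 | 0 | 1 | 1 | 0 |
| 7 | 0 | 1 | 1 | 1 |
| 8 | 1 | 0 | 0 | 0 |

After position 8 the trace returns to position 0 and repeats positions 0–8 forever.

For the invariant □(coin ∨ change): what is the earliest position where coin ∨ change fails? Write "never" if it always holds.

Check coin ∨ change at each position in order: 0 ✓, 1 ✓, 2 ✓, 3 ✓.
At position 4 the labels are {empty}, so coin ∨ change is false there. This is the first violation.

4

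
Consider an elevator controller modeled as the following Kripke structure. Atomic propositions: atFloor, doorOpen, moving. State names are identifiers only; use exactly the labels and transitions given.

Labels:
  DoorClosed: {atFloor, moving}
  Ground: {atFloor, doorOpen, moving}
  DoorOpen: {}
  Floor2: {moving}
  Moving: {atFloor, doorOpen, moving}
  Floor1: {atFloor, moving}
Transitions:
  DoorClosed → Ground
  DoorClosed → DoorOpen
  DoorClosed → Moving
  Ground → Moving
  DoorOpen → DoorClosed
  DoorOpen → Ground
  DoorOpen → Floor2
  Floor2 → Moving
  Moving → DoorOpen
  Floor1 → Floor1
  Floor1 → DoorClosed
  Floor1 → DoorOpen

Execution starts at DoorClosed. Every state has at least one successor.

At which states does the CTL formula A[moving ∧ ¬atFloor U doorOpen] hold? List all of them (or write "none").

States satisfying moving ∧ ¬atFloor: {Floor2}.
States satisfying doorOpen: {Ground, Moving}.
States satisfying A[moving ∧ ¬atFloor U doorOpen]: {Ground, Floor2, Moving}.

{Ground, Floor2, Moving}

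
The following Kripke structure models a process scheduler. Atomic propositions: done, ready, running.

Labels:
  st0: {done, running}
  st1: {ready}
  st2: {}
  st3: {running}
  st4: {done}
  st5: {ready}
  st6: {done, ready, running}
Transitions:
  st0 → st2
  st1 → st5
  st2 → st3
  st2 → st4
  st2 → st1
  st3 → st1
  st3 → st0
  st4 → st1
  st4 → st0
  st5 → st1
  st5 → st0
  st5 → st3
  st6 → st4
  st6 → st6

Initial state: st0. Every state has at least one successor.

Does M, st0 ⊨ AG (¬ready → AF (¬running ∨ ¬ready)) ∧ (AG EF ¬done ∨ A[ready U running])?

Satisfied

States satisfying ¬ready → AF (¬running ∨ ¬ready): {st0, st1, st2, st3, st4, st5, st6}.
States satisfying AG (¬ready → AF (¬running ∨ ¬ready)): {st0, st1, st2, st3, st4, st5, st6}.
States satisfying EF ¬done: {st0, st1, st2, st3, st4, st5, st6}.
States satisfying AG EF ¬done: {st0, st1, st2, st3, st4, st5, st6}.
States satisfying ready: {st1, st5, st6}.
States satisfying running: {st0, st3, st6}.
States satisfying A[ready U running]: {st0, st3, st6}.
States satisfying AG EF ¬done ∨ A[ready U running]: {st0, st1, st2, st3, st4, st5, st6}.
States satisfying AG (¬ready → AF (¬running ∨ ¬ready)) ∧ (AG EF ¬done ∨ A[ready U running]): {st0, st1, st2, st3, st4, st5, st6}.
st0 ∈ Sat(AG (¬ready → AF (¬running ∨ ¬ready)) ∧ (AG EF ¬done ∨ A[ready U running])).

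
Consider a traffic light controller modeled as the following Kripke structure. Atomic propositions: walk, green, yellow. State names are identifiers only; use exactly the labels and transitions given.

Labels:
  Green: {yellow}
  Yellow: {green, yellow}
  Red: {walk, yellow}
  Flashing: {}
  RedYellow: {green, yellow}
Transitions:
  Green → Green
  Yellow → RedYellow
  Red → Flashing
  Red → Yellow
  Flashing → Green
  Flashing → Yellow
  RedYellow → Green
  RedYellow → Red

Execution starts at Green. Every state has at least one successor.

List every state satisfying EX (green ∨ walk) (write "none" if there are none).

{Yellow, Red, Flashing, RedYellow}

States satisfying green ∨ walk: {Yellow, Red, RedYellow}.
States satisfying EX (green ∨ walk): {Yellow, Red, Flashing, RedYellow}.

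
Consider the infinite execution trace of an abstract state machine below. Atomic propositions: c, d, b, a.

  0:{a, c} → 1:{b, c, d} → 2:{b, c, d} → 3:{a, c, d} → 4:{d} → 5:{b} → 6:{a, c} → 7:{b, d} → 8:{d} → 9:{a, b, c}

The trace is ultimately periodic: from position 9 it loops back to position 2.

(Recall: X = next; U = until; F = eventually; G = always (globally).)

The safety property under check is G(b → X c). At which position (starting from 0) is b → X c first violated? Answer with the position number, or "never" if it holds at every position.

Check b → X c at each position in order: 0 ✓, 1 ✓, 2 ✓, 3 ✓, 4 ✓, 5 ✓, 6 ✓.
At position 7 the labels are {b, d} and the next position 8 has {d}, so b → X c is false there. This is the first violation.

7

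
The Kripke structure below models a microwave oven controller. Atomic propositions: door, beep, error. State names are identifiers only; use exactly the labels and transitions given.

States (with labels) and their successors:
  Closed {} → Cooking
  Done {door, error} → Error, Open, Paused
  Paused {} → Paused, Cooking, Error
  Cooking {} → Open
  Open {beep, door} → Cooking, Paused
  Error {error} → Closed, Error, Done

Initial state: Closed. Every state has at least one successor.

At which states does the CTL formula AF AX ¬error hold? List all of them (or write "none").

States satisfying AX ¬error: {Closed, Cooking, Open}.
States satisfying AF AX ¬error: {Closed, Cooking, Open}.

{Closed, Cooking, Open}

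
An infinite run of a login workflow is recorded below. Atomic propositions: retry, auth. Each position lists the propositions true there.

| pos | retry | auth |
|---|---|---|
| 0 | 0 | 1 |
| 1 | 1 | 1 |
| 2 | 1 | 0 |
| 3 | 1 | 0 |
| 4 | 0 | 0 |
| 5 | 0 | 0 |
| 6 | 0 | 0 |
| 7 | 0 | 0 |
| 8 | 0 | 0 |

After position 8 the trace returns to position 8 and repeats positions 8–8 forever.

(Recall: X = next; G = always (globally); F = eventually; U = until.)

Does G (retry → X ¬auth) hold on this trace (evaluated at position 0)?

Satisfied

retry → X ¬auth holds at every position 0..8, and those are all positions ever visited, so G (retry → X ¬auth) holds.
Positions where retry holds: 1, 2, 3.
Check X ¬auth at each: 1→ok, 2→ok, 3→ok.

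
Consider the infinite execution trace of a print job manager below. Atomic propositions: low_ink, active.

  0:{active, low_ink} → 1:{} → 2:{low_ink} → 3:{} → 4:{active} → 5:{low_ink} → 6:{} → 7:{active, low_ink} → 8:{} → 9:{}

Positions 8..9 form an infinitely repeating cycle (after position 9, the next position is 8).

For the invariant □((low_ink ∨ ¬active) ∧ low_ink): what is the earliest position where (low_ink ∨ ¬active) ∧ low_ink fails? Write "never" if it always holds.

Check (low_ink ∨ ¬active) ∧ low_ink at each position in order: 0 ✓.
At position 1 the labels are {}, so (low_ink ∨ ¬active) ∧ low_ink is false there. This is the first violation.

1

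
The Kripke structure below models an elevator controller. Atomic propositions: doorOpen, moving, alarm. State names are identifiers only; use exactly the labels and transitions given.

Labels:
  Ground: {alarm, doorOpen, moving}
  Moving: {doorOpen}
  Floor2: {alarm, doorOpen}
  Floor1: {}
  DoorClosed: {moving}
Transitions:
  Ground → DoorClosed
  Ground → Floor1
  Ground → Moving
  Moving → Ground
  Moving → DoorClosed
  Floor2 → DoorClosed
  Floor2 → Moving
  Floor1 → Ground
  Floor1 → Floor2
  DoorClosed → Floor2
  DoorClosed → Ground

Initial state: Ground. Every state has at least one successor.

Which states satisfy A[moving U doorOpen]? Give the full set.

States satisfying moving: {Ground, DoorClosed}.
States satisfying doorOpen: {Ground, Moving, Floor2}.
States satisfying A[moving U doorOpen]: {Ground, Moving, Floor2, DoorClosed}.

{Ground, Moving, Floor2, DoorClosed}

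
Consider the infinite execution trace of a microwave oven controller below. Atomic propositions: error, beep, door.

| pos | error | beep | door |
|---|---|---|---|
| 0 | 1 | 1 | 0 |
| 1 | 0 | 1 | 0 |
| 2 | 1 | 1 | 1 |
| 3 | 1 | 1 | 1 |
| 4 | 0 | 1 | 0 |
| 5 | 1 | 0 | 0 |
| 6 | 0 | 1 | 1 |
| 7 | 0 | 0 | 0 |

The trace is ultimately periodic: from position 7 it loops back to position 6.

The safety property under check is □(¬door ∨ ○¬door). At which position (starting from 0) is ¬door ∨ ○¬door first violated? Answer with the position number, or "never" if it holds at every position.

Check ¬door ∨ ○¬door at each position in order: 0 ✓, 1 ✓.
At position 2 the labels are {beep, door, error} and the next position 3 has {beep, door, error}, so ¬door ∨ ○¬door is false there. This is the first violation.

2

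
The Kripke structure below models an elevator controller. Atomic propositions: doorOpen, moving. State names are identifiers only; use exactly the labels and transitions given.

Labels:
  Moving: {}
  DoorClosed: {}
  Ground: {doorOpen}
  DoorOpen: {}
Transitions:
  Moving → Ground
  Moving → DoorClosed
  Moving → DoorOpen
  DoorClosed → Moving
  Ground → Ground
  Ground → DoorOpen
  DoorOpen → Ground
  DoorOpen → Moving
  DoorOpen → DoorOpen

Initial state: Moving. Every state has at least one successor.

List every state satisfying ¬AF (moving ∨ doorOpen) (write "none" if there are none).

States satisfying moving ∨ doorOpen: {Ground}.
States satisfying AF (moving ∨ doorOpen): {Ground}.
States satisfying ¬AF (moving ∨ doorOpen): {Moving, DoorClosed, DoorOpen}.

{Moving, DoorClosed, DoorOpen}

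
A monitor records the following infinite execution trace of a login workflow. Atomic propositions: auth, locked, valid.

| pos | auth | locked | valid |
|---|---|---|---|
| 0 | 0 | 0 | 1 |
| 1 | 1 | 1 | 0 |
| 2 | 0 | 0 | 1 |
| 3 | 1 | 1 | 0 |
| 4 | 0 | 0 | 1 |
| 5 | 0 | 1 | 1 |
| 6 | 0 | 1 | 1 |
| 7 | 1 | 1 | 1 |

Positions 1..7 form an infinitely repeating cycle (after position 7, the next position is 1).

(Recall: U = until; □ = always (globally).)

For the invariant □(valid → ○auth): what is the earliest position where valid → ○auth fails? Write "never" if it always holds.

Check valid → ○auth at each position in order: 0 ✓, 1 ✓, 2 ✓, 3 ✓.
At position 4 the labels are {valid} and the next position 5 has {locked, valid}, so valid → ○auth is false there. This is the first violation.

4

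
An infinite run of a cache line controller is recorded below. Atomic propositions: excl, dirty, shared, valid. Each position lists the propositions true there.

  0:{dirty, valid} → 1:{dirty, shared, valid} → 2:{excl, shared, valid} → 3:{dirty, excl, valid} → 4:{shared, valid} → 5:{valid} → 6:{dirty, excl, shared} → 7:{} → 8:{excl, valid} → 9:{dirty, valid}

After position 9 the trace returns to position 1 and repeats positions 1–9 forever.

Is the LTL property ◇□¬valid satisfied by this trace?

Does not hold

□¬valid is false at every position 0..9, so it never becomes true and ◇□¬valid fails.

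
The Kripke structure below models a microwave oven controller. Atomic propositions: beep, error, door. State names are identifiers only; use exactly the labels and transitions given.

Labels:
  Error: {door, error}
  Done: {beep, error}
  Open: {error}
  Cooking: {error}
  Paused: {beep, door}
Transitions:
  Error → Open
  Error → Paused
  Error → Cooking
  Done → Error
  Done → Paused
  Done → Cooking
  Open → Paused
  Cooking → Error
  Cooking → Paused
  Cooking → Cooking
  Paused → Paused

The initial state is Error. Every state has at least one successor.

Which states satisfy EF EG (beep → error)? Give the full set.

{Error, Done, Cooking}

States satisfying EG (beep → error): {Error, Done, Cooking}.
States satisfying EF EG (beep → error): {Error, Done, Cooking}.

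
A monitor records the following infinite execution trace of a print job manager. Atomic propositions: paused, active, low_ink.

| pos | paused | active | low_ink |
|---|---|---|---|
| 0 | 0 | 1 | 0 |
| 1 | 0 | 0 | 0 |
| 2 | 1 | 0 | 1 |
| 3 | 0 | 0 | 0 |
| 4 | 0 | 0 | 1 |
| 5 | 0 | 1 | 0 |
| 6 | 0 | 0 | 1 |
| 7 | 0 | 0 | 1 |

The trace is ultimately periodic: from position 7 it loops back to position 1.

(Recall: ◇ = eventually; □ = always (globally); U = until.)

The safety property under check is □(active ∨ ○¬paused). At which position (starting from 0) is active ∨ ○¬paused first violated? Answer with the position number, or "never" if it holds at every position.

1

Check active ∨ ○¬paused at each position in order: 0 ✓.
At position 1 the labels are {} and the next position 2 has {low_ink, paused}, so active ∨ ○¬paused is false there. This is the first violation.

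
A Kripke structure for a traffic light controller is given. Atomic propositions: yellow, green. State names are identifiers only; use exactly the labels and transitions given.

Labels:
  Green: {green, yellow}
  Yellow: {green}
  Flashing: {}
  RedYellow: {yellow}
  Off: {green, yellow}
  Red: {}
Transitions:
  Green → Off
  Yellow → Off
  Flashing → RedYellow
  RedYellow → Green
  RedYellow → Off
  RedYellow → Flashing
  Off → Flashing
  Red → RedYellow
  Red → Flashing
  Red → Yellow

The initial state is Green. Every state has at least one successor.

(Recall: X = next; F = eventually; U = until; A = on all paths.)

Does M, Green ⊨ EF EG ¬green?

Yes

States satisfying EG ¬green: {Flashing, RedYellow, Red}.
States satisfying EF EG ¬green: {Green, Yellow, Flashing, RedYellow, Off, Red}.
Some path from Green reaches a state where EG ¬green holds.
Green ∈ Sat(EF EG ¬green).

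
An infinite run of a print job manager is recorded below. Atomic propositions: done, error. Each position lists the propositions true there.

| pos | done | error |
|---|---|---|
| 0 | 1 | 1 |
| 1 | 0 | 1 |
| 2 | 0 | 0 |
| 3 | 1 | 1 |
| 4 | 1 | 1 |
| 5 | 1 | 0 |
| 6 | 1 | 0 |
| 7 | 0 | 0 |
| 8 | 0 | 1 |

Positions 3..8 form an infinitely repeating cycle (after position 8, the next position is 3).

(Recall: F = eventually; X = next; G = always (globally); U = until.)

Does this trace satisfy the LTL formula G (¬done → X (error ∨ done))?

Violated

¬done → X (error ∨ done) must hold at every position from 0 onward. It fails at position 1, so G (¬done → X (error ∨ done)) is false.
Positions where ¬done holds: 1, 2, 7, 8.
Check X (error ∨ done) at each: 1→fails, 2→ok, 7→ok, 8→ok.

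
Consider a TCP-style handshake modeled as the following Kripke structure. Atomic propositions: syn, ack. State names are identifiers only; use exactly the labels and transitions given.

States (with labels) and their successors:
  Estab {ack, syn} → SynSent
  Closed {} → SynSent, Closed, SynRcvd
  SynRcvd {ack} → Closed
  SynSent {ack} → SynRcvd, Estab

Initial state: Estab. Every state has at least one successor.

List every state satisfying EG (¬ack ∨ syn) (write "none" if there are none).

{Closed}

States satisfying ¬ack ∨ syn: {Estab, Closed}.
States satisfying EG (¬ack ∨ syn): {Closed}.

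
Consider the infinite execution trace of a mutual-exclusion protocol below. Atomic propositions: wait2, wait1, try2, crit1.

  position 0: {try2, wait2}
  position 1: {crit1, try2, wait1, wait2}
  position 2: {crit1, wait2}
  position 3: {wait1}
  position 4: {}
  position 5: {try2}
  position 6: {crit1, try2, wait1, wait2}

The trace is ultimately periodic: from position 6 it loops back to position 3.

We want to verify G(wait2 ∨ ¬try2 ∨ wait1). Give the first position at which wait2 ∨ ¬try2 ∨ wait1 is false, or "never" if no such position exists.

5

Check wait2 ∨ ¬try2 ∨ wait1 at each position in order: 0 ✓, 1 ✓, 2 ✓, 3 ✓, 4 ✓.
At position 5 the labels are {try2}, so wait2 ∨ ¬try2 ∨ wait1 is false there. This is the first violation.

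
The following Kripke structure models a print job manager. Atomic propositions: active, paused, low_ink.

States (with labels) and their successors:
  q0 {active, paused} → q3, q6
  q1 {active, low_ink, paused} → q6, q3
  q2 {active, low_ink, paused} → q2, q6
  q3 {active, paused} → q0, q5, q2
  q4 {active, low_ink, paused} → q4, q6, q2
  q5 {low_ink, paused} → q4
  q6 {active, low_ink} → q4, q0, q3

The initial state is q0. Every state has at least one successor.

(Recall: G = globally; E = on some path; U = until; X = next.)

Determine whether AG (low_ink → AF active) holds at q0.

Yes

States satisfying low_ink → AF active: {q0, q1, q2, q3, q4, q5, q6}.
States satisfying AG (low_ink → AF active): {q0, q1, q2, q3, q4, q5, q6}.
Every state reachable from q0 satisfies low_ink → AF active.
q0 ∈ Sat(AG (low_ink → AF active)).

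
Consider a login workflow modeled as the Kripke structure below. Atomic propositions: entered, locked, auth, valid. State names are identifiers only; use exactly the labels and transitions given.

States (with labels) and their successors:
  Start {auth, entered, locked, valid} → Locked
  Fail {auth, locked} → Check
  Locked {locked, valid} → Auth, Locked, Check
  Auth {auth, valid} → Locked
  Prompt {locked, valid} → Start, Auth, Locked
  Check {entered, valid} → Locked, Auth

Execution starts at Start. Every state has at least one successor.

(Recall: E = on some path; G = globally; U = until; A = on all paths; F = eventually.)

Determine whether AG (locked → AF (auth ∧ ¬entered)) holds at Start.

States satisfying locked → AF (auth ∧ ¬entered): {Fail, Auth, Check}.
States satisfying AG (locked → AF (auth ∧ ¬entered)): ∅.
Locked is reachable from Start and violates locked → AF (auth ∧ ¬entered), so AG fails at Start.
Start ∉ Sat(AG (locked → AF (auth ∧ ¬entered))).

Does not hold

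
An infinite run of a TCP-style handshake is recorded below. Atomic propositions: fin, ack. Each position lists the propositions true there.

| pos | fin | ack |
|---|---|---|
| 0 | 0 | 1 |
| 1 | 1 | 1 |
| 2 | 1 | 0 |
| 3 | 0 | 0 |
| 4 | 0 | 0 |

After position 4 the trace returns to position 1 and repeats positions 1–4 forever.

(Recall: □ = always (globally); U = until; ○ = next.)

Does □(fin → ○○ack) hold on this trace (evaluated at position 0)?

fin → ○○ack must hold at every position from 0 onward. It fails at position 1, so □(fin → ○○ack) is false.
Positions where fin holds: 1, 2.
Check ○○ack at each: 1→fails, 2→fails.

Does not hold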